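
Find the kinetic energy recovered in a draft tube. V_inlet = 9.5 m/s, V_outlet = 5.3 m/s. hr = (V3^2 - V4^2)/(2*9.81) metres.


hr = (9.5^2 - 5.3^2) / (2*9.81) = 3.1682 m


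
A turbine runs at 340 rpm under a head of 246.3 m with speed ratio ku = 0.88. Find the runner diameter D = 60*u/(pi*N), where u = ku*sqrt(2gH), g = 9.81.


u = 0.88 * sqrt(2*9.81*246.3) = 61.1736 m/s
D = 60 * 61.1736 / (pi * 340) = 3.4363 m


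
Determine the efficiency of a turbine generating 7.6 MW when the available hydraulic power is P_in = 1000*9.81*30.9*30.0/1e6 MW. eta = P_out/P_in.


P_in = 1000 * 9.81 * 30.9 * 30.0 / 1e6 = 9.0939 MW
eta = 7.6 / 9.0939 = 0.8357


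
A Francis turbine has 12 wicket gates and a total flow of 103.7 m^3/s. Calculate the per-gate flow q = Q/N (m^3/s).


q = 103.7 / 12 = 8.6417 m^3/s


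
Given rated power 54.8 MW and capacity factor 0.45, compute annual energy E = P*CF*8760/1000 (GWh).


E = 54.8 * 0.45 * 8760 / 1000 = 216.0216 GWh


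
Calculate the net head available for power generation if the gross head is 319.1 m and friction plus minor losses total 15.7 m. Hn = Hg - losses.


Hn = 319.1 - 15.7 = 303.4000 m


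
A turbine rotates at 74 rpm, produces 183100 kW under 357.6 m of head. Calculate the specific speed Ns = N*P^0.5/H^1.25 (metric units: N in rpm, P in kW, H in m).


Ns = 74 * 183100^0.5 / 357.6^1.25 = 20.3624


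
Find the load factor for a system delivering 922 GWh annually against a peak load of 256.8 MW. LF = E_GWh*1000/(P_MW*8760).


LF = 922 * 1000 / (256.8 * 8760) = 0.4099


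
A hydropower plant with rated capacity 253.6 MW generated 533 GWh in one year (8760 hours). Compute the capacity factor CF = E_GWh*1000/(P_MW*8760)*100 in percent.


CF = 533 * 1000 / (253.6 * 8760) * 100 = 23.9924 %


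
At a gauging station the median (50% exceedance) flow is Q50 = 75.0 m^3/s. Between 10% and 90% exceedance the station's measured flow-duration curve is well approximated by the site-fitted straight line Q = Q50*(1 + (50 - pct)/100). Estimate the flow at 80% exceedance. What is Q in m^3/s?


Q = 75.0 * (1 + (50 - 80)/100) = 52.5000 m^3/s


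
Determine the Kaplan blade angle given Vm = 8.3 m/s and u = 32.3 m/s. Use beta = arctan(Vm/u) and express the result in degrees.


beta = arctan(8.3 / 32.3) = 14.4113 degrees


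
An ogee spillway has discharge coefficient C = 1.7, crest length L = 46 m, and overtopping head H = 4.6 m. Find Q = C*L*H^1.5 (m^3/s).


Q = 1.7 * 46 * 4.6^1.5 = 771.5134 m^3/s


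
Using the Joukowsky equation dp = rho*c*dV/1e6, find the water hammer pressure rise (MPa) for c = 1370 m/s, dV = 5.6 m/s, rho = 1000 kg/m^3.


dp = 1000 * 1370 * 5.6 / 1e6 = 7.6720 MPa


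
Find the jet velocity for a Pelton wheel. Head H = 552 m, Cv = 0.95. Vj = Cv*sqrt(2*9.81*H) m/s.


Vj = 0.95 * sqrt(2*9.81*552) = 98.8650 m/s


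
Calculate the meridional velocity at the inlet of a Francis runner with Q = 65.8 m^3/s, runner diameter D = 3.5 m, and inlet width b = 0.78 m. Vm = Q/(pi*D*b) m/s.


Vm = 65.8 / (pi * 3.5 * 0.78) = 7.6721 m/s


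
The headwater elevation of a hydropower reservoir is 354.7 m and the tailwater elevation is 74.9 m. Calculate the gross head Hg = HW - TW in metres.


Hg = 354.7 - 74.9 = 279.8000 m


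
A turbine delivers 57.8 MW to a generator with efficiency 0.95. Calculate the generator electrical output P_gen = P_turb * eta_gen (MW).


P_gen = 57.8 * 0.95 = 54.9100 MW


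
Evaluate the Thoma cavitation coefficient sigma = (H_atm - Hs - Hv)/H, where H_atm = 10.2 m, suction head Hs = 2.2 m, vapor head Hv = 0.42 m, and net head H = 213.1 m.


sigma = (10.2 - 2.2 - 0.42) / 213.1 = 0.0356


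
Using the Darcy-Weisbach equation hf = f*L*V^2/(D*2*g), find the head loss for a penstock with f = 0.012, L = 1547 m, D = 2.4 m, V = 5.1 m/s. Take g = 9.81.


hf = 0.012 * 1547 * 5.1^2 / (2.4 * 2 * 9.81) = 10.2542 m


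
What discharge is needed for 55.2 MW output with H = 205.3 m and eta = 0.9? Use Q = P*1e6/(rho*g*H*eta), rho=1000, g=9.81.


Q = 55.2 * 1e6 / (1000 * 9.81 * 205.3 * 0.9) = 30.4536 m^3/s


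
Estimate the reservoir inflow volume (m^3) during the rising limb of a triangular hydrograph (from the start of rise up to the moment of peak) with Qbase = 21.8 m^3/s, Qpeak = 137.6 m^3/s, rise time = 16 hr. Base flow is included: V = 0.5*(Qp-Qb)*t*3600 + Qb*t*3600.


V = 0.5*(137.6 - 21.8)*16*3600 + 21.8*16*3600 = 4.5907e+06 m^3


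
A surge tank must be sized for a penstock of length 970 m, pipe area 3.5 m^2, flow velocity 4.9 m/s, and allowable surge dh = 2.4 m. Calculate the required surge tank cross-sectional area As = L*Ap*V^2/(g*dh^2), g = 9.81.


As = 970 * 3.5 * 4.9^2 / (9.81 * 2.4^2) = 1442.5818 m^2


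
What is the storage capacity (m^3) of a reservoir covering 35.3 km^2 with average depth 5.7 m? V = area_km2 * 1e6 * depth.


V = 35.3 * 1e6 * 5.7 = 2.0121e+08 m^3


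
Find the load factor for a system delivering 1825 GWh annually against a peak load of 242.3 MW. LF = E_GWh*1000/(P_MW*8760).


LF = 1825 * 1000 / (242.3 * 8760) = 0.8598


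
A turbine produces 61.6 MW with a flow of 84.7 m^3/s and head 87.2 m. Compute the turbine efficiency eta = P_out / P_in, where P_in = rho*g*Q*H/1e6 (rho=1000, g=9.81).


P_in = 1000 * 9.81 * 84.7 * 87.2 / 1e6 = 72.4551 MW
eta = 61.6 / 72.4551 = 0.8502


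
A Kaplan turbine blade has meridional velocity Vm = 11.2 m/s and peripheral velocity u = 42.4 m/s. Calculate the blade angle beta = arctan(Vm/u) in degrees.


beta = arctan(11.2 / 42.4) = 14.7968 degrees


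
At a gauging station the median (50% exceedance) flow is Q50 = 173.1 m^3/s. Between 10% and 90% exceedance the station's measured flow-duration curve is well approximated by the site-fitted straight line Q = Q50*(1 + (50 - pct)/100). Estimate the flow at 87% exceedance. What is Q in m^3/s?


Q = 173.1 * (1 + (50 - 87)/100) = 109.0530 m^3/s


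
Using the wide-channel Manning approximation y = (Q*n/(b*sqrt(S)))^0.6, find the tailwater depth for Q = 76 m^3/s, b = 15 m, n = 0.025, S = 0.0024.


y = (76 * 0.025 / (15 * 0.0024^0.5))^0.6 = 1.7682 m


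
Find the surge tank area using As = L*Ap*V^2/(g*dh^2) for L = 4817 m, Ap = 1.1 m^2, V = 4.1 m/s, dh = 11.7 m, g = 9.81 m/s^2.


As = 4817 * 1.1 * 4.1^2 / (9.81 * 11.7^2) = 66.3279 m^2


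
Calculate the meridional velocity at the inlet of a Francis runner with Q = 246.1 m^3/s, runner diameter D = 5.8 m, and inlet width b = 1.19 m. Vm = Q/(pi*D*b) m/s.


Vm = 246.1 / (pi * 5.8 * 1.19) = 11.3498 m/s


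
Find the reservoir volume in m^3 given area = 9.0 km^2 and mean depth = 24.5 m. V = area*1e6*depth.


V = 9.0 * 1e6 * 24.5 = 2.2050e+08 m^3


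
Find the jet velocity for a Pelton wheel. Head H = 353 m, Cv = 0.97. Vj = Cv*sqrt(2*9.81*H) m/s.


Vj = 0.97 * sqrt(2*9.81*353) = 80.7251 m/s


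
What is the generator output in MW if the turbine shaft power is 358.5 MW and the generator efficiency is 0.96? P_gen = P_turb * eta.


P_gen = 358.5 * 0.96 = 344.1600 MW


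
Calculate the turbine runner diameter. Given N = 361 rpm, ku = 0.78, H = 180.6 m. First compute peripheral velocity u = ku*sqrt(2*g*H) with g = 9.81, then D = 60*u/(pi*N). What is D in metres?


u = 0.78 * sqrt(2*9.81*180.6) = 46.4305 m/s
D = 60 * 46.4305 / (pi * 361) = 2.4564 m


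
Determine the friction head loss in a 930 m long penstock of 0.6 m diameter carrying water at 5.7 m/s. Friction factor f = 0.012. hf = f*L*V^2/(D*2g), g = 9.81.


hf = 0.012 * 930 * 5.7^2 / (0.6 * 2 * 9.81) = 30.8009 m


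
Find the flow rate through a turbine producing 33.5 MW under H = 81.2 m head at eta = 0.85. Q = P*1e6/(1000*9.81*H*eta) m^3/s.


Q = 33.5 * 1e6 / (1000 * 9.81 * 81.2 * 0.85) = 49.4767 m^3/s


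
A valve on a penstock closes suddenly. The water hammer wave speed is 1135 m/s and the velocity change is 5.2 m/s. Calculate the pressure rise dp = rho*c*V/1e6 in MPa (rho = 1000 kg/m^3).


dp = 1000 * 1135 * 5.2 / 1e6 = 5.9020 MPa


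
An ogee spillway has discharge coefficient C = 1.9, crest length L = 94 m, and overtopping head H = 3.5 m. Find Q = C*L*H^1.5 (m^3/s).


Q = 1.9 * 94 * 3.5^1.5 = 1169.4550 m^3/s


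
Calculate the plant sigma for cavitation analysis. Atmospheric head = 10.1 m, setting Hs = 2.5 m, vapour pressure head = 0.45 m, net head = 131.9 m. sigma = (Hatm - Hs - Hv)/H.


sigma = (10.1 - 2.5 - 0.45) / 131.9 = 0.0542


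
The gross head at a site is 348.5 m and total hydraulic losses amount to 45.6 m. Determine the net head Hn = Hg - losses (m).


Hn = 348.5 - 45.6 = 302.9000 m


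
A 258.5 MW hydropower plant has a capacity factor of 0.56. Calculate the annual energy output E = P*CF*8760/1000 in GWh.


E = 258.5 * 0.56 * 8760 / 1000 = 1268.0976 GWh


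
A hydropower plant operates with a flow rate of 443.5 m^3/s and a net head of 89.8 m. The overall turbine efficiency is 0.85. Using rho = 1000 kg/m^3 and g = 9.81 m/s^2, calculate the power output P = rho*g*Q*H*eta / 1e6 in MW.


P = 1000 * 9.81 * 443.5 * 89.8 * 0.85 / 1e6 = 332.0916 MW


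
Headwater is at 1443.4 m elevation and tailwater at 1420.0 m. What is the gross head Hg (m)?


Hg = 1443.4 - 1420.0 = 23.4000 m


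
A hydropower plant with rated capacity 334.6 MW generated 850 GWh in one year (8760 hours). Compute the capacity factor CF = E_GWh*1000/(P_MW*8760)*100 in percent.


CF = 850 * 1000 / (334.6 * 8760) * 100 = 28.9994 %


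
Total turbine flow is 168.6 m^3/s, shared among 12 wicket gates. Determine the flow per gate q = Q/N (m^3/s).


q = 168.6 / 12 = 14.0500 m^3/s


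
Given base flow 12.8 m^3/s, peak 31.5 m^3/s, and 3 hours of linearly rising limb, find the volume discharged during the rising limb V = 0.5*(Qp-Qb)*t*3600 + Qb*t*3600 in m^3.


V = 0.5*(31.5 - 12.8)*3*3600 + 12.8*3*3600 = 239220.0000 m^3


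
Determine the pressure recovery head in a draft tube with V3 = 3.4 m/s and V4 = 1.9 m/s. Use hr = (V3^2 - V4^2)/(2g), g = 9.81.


hr = (3.4^2 - 1.9^2) / (2*9.81) = 0.4052 m


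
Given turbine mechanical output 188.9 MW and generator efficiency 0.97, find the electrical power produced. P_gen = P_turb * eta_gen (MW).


P_gen = 188.9 * 0.97 = 183.2330 MW


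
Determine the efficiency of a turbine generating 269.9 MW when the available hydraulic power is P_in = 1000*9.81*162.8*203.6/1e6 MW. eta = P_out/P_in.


P_in = 1000 * 9.81 * 162.8 * 203.6 / 1e6 = 325.1630 MW
eta = 269.9 / 325.1630 = 0.8300


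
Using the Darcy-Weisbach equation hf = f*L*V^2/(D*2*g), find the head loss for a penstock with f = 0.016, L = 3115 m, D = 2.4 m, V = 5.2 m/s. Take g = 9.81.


hf = 0.016 * 3115 * 5.2^2 / (2.4 * 2 * 9.81) = 28.6203 m


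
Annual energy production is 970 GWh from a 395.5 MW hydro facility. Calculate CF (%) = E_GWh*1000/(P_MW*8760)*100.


CF = 970 * 1000 / (395.5 * 8760) * 100 = 27.9976 %


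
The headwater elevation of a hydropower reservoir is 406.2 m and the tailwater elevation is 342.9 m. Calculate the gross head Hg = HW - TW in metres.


Hg = 406.2 - 342.9 = 63.3000 m


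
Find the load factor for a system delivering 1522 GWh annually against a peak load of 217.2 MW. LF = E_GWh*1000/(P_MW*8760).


LF = 1522 * 1000 / (217.2 * 8760) = 0.7999


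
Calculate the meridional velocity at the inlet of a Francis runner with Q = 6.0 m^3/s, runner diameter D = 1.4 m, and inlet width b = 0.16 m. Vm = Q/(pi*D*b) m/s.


Vm = 6.0 / (pi * 1.4 * 0.16) = 8.5262 m/s


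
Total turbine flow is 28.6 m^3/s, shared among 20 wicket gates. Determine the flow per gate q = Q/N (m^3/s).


q = 28.6 / 20 = 1.4300 m^3/s


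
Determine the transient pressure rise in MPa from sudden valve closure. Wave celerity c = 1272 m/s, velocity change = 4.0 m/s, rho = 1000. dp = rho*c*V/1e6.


dp = 1000 * 1272 * 4.0 / 1e6 = 5.0880 MPa


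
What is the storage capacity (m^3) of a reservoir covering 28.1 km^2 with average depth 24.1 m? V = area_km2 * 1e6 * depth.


V = 28.1 * 1e6 * 24.1 = 6.7721e+08 m^3


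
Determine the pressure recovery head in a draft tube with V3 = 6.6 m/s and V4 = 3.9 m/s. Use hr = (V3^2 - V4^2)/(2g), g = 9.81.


hr = (6.6^2 - 3.9^2) / (2*9.81) = 1.4450 m


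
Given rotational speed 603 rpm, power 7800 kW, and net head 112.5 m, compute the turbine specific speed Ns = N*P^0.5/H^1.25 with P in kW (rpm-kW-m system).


Ns = 603 * 7800^0.5 / 112.5^1.25 = 145.3530


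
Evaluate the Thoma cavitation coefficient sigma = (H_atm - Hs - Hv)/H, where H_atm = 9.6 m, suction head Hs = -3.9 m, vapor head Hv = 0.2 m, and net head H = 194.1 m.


sigma = (9.6 - (-3.9) - 0.2) / 194.1 = 0.0685


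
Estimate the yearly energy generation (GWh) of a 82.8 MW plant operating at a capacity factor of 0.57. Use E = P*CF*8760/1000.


E = 82.8 * 0.57 * 8760 / 1000 = 413.4370 GWh


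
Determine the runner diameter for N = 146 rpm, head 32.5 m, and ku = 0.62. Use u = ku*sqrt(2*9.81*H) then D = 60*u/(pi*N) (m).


u = 0.62 * sqrt(2*9.81*32.5) = 15.6561 m/s
D = 60 * 15.6561 / (pi * 146) = 2.0480 m


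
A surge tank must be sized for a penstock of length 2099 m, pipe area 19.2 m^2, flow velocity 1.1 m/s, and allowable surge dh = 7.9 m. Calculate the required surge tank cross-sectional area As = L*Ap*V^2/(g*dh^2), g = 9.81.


As = 2099 * 19.2 * 1.1^2 / (9.81 * 7.9^2) = 79.6482 m^2


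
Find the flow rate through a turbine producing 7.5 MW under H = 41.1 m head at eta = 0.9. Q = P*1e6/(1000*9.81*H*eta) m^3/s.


Q = 7.5 * 1e6 / (1000 * 9.81 * 41.1 * 0.9) = 20.6685 m^3/s


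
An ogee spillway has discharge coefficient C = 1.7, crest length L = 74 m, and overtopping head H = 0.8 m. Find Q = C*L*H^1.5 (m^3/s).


Q = 1.7 * 74 * 0.8^1.5 = 90.0152 m^3/s


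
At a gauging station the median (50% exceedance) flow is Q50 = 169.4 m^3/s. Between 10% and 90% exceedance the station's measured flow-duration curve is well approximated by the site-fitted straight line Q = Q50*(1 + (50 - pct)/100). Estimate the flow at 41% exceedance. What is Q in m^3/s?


Q = 169.4 * (1 + (50 - 41)/100) = 184.6460 m^3/s


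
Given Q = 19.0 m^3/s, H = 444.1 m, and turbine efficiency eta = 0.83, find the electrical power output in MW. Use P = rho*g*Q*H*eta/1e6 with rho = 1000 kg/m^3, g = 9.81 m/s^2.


P = 1000 * 9.81 * 19.0 * 444.1 * 0.83 / 1e6 = 68.7039 MW


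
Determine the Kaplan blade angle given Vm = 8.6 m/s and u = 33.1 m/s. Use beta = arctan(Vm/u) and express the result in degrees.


beta = arctan(8.6 / 33.1) = 14.5645 degrees


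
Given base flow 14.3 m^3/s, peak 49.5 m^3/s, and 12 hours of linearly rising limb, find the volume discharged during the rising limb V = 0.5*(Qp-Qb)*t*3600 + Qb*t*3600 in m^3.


V = 0.5*(49.5 - 14.3)*12*3600 + 14.3*12*3600 = 1.3781e+06 m^3


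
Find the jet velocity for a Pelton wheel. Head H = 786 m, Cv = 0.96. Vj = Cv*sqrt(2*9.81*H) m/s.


Vj = 0.96 * sqrt(2*9.81*786) = 119.2153 m/s


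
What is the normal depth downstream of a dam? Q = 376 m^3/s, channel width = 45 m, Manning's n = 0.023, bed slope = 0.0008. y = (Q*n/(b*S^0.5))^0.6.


y = (376 * 0.023 / (45 * 0.0008^0.5))^0.6 = 3.1571 m


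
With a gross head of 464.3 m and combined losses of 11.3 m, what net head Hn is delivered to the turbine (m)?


Hn = 464.3 - 11.3 = 453.0000 m


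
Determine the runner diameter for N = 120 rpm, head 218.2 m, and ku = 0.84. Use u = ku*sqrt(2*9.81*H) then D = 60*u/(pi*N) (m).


u = 0.84 * sqrt(2*9.81*218.2) = 54.9612 m/s
D = 60 * 54.9612 / (pi * 120) = 8.7473 m


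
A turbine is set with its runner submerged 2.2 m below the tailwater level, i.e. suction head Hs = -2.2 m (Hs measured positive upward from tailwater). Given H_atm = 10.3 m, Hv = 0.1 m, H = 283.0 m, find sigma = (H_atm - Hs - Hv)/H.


sigma = (10.3 - (-2.2) - 0.1) / 283.0 = 0.0438


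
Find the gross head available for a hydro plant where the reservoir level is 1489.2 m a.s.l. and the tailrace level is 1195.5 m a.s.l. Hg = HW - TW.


Hg = 1489.2 - 1195.5 = 293.7000 m


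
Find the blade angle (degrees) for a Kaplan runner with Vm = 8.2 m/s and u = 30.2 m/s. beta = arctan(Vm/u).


beta = arctan(8.2 / 30.2) = 15.1909 degrees


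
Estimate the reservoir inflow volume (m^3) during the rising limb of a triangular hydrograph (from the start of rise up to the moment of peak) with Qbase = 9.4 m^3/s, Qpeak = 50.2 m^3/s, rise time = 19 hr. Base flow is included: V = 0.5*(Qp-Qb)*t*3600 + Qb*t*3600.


V = 0.5*(50.2 - 9.4)*19*3600 + 9.4*19*3600 = 2.0383e+06 m^3


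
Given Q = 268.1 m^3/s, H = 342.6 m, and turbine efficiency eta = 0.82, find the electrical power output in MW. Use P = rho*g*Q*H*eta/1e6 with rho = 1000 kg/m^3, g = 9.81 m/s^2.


P = 1000 * 9.81 * 268.1 * 342.6 * 0.82 / 1e6 = 738.8683 MW


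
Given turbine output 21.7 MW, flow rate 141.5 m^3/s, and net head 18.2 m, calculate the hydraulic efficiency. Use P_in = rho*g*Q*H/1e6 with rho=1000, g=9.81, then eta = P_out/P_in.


P_in = 1000 * 9.81 * 141.5 * 18.2 / 1e6 = 25.2637 MW
eta = 21.7 / 25.2637 = 0.8589


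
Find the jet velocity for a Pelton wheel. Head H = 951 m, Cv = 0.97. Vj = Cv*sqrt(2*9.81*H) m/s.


Vj = 0.97 * sqrt(2*9.81*951) = 132.4987 m/s


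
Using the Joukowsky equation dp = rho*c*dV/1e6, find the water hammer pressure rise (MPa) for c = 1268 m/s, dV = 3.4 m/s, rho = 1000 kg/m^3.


dp = 1000 * 1268 * 3.4 / 1e6 = 4.3112 MPa


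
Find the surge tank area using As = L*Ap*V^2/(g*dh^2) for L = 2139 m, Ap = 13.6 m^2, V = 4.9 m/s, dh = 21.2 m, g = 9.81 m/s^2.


As = 2139 * 13.6 * 4.9^2 / (9.81 * 21.2^2) = 158.4168 m^2


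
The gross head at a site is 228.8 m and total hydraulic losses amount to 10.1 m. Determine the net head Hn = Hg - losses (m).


Hn = 228.8 - 10.1 = 218.7000 m


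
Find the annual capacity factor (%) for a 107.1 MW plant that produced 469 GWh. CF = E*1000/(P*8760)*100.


CF = 469 * 1000 / (107.1 * 8760) * 100 = 49.9896 %


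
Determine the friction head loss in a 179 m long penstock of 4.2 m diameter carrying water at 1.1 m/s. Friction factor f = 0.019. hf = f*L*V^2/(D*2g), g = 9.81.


hf = 0.019 * 179 * 1.1^2 / (4.2 * 2 * 9.81) = 0.0499 m


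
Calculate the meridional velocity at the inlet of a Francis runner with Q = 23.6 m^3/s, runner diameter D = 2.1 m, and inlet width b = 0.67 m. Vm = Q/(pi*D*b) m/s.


Vm = 23.6 / (pi * 2.1 * 0.67) = 5.3391 m/s


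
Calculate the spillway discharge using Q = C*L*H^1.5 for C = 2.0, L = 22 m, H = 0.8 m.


Q = 2.0 * 22 * 0.8^1.5 = 31.4838 m^3/s


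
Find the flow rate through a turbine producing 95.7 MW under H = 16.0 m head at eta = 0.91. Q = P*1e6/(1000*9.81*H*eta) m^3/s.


Q = 95.7 * 1e6 / (1000 * 9.81 * 16.0 * 0.91) = 670.0104 m^3/s


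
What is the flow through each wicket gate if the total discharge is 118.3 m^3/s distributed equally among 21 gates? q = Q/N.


q = 118.3 / 21 = 5.6333 m^3/s


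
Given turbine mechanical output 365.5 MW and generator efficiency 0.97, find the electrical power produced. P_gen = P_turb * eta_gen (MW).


P_gen = 365.5 * 0.97 = 354.5350 MW


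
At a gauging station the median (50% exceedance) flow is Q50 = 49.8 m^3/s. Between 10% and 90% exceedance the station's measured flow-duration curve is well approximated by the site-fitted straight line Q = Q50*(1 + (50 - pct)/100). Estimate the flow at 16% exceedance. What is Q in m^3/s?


Q = 49.8 * (1 + (50 - 16)/100) = 66.7320 m^3/s


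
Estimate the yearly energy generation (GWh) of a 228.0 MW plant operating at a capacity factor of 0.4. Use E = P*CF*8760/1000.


E = 228.0 * 0.4 * 8760 / 1000 = 798.9120 GWh


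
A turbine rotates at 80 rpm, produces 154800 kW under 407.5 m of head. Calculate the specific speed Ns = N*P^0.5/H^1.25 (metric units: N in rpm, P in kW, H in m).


Ns = 80 * 154800^0.5 / 407.5^1.25 = 17.1916


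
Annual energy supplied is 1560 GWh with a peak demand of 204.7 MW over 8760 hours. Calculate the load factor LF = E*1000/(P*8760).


LF = 1560 * 1000 / (204.7 * 8760) = 0.8700


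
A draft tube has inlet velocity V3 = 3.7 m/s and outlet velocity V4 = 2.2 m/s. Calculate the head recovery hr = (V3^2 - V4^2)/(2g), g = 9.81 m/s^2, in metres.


hr = (3.7^2 - 2.2^2) / (2*9.81) = 0.4511 m


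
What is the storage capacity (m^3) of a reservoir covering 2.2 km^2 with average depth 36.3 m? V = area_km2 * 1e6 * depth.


V = 2.2 * 1e6 * 36.3 = 7.9860e+07 m^3


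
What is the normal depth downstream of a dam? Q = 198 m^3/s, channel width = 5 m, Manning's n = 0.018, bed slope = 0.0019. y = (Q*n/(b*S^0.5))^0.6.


y = (198 * 0.018 / (5 * 0.0019^0.5))^0.6 = 5.3475 m


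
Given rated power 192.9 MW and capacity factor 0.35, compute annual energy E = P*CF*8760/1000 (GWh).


E = 192.9 * 0.35 * 8760 / 1000 = 591.4314 GWh


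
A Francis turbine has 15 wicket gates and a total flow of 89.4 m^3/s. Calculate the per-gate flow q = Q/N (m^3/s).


q = 89.4 / 15 = 5.9600 m^3/s


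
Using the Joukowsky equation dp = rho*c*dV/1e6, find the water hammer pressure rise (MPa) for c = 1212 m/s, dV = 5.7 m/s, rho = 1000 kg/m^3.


dp = 1000 * 1212 * 5.7 / 1e6 = 6.9084 MPa


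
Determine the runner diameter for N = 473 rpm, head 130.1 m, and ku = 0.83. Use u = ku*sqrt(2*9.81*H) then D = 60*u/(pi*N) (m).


u = 0.83 * sqrt(2*9.81*130.1) = 41.9340 m/s
D = 60 * 41.9340 / (pi * 473) = 1.6932 m


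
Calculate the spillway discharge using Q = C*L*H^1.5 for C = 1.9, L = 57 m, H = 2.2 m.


Q = 1.9 * 57 * 2.2^1.5 = 353.3967 m^3/s


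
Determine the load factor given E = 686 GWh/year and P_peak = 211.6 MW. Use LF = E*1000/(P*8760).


LF = 686 * 1000 / (211.6 * 8760) = 0.3701


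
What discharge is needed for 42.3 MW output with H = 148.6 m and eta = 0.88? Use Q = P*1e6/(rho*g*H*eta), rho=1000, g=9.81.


Q = 42.3 * 1e6 / (1000 * 9.81 * 148.6 * 0.88) = 32.9739 m^3/s


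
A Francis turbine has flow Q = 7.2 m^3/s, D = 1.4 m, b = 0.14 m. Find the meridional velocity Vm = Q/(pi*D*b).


Vm = 7.2 / (pi * 1.4 * 0.14) = 11.6930 m/s


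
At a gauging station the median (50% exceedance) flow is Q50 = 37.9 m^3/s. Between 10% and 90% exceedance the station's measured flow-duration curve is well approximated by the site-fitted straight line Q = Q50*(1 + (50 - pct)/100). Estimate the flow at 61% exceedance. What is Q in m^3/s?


Q = 37.9 * (1 + (50 - 61)/100) = 33.7310 m^3/s


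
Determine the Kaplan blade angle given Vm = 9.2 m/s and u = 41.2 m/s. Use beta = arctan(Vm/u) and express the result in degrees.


beta = arctan(9.2 / 41.2) = 12.5877 degrees


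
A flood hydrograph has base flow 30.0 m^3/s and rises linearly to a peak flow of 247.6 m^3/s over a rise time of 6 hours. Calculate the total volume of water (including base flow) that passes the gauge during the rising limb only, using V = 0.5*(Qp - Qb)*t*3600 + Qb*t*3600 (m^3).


V = 0.5*(247.6 - 30.0)*6*3600 + 30.0*6*3600 = 2.9981e+06 m^3


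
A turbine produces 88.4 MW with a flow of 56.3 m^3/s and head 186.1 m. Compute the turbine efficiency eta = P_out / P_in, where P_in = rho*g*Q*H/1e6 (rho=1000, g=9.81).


P_in = 1000 * 9.81 * 56.3 * 186.1 / 1e6 = 102.7836 MW
eta = 88.4 / 102.7836 = 0.8601


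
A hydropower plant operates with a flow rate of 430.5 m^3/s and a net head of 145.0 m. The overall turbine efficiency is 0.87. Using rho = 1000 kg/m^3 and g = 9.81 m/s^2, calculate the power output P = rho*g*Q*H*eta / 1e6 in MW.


P = 1000 * 9.81 * 430.5 * 145.0 * 0.87 / 1e6 = 532.7573 MW


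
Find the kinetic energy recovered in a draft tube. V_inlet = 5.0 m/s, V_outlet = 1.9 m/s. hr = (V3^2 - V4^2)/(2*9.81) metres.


hr = (5.0^2 - 1.9^2) / (2*9.81) = 1.0902 m


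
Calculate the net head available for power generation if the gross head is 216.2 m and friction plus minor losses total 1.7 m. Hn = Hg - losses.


Hn = 216.2 - 1.7 = 214.5000 m


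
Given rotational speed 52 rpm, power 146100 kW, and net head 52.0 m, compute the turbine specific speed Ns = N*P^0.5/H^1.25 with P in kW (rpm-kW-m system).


Ns = 52 * 146100^0.5 / 52.0^1.25 = 142.3391


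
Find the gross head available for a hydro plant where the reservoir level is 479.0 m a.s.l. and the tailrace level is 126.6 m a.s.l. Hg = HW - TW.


Hg = 479.0 - 126.6 = 352.4000 m


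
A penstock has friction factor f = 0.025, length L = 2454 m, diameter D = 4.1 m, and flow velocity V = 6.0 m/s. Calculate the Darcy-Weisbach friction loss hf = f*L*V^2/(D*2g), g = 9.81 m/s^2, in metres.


hf = 0.025 * 2454 * 6.0^2 / (4.1 * 2 * 9.81) = 27.4558 m


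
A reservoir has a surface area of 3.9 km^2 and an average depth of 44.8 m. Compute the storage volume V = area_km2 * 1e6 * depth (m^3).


V = 3.9 * 1e6 * 44.8 = 1.7472e+08 m^3


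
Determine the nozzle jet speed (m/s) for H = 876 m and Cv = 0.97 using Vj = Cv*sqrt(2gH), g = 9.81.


Vj = 0.97 * sqrt(2*9.81*876) = 127.1667 m/s


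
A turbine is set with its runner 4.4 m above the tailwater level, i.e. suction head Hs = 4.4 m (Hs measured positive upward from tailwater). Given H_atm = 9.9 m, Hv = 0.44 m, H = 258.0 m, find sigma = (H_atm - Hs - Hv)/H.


sigma = (9.9 - 4.4 - 0.44) / 258.0 = 0.0196


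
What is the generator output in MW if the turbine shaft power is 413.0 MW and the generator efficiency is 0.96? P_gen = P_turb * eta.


P_gen = 413.0 * 0.96 = 396.4800 MW


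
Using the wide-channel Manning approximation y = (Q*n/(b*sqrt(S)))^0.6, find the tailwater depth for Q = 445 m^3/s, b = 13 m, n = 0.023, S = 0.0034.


y = (445 * 0.023 / (13 * 0.0034^0.5))^0.6 = 4.7670 m


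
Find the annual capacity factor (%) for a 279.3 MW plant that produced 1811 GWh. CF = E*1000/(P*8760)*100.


CF = 1811 * 1000 / (279.3 * 8760) * 100 = 74.0190 %


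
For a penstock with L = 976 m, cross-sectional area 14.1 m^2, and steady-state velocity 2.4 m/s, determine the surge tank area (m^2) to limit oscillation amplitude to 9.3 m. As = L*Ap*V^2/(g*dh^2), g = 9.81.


As = 976 * 14.1 * 2.4^2 / (9.81 * 9.3^2) = 93.4236 m^2


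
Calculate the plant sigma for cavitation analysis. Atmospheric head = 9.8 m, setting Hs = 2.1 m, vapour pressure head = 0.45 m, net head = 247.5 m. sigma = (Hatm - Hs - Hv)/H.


sigma = (9.8 - 2.1 - 0.45) / 247.5 = 0.0293


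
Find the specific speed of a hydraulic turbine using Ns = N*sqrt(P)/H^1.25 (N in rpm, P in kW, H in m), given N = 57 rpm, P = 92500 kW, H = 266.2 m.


Ns = 57 * 92500^0.5 / 266.2^1.25 = 16.1226


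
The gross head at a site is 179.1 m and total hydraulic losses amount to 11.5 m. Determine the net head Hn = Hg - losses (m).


Hn = 179.1 - 11.5 = 167.6000 m


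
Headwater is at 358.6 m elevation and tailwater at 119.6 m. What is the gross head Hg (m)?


Hg = 358.6 - 119.6 = 239.0000 m


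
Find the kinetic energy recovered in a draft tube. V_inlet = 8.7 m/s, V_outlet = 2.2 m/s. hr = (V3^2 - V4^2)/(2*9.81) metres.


hr = (8.7^2 - 2.2^2) / (2*9.81) = 3.6111 m


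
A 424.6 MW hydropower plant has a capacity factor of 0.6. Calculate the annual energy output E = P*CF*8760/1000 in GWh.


E = 424.6 * 0.6 * 8760 / 1000 = 2231.6976 GWh


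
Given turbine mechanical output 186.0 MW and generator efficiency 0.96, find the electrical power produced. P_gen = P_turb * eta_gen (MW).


P_gen = 186.0 * 0.96 = 178.5600 MW


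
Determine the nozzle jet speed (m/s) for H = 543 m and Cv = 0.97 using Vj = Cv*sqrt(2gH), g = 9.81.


Vj = 0.97 * sqrt(2*9.81*543) = 100.1201 m/s


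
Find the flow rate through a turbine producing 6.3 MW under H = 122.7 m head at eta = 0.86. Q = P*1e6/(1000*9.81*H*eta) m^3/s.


Q = 6.3 * 1e6 / (1000 * 9.81 * 122.7 * 0.86) = 6.0860 m^3/s


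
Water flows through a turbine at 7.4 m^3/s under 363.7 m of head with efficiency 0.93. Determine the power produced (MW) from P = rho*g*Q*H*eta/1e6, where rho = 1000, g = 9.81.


P = 1000 * 9.81 * 7.4 * 363.7 * 0.93 / 1e6 = 24.5543 MW


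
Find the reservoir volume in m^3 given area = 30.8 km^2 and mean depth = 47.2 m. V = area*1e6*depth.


V = 30.8 * 1e6 * 47.2 = 1.4538e+09 m^3


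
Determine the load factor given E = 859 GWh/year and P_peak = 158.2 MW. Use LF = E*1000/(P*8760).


LF = 859 * 1000 / (158.2 * 8760) = 0.6198


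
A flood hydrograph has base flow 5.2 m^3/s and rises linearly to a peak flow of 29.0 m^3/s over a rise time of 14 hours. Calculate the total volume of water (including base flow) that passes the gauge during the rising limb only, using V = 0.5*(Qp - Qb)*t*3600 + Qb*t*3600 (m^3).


V = 0.5*(29.0 - 5.2)*14*3600 + 5.2*14*3600 = 861840.0000 m^3


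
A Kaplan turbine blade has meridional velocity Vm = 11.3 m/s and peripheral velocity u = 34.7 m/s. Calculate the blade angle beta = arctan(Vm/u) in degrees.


beta = arctan(11.3 / 34.7) = 18.0378 degrees


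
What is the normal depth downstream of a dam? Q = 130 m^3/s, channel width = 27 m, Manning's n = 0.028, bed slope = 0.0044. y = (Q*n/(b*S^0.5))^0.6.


y = (130 * 0.028 / (27 * 0.0044^0.5))^0.6 = 1.5304 m


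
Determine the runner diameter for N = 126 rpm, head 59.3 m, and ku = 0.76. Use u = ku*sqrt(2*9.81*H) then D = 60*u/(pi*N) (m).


u = 0.76 * sqrt(2*9.81*59.3) = 25.9233 m/s
D = 60 * 25.9233 / (pi * 126) = 3.9294 m


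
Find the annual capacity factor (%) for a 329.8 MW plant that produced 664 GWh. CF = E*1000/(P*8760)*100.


CF = 664 * 1000 / (329.8 * 8760) * 100 = 22.9833 %


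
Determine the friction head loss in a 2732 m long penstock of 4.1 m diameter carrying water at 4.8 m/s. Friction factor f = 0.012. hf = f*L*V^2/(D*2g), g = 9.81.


hf = 0.012 * 2732 * 4.8^2 / (4.1 * 2 * 9.81) = 9.3899 m


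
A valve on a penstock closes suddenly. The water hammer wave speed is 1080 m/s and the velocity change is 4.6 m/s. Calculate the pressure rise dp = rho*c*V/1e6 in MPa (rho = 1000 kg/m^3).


dp = 1000 * 1080 * 4.6 / 1e6 = 4.9680 MPa


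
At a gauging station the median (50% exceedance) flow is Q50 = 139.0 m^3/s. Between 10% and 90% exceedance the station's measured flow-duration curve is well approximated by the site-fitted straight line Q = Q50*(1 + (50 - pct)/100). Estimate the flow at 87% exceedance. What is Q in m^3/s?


Q = 139.0 * (1 + (50 - 87)/100) = 87.5700 m^3/s


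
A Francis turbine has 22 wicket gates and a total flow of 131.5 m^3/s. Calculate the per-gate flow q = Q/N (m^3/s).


q = 131.5 / 22 = 5.9773 m^3/s


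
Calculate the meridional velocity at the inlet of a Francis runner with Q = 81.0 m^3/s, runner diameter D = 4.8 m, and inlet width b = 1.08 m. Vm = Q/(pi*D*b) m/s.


Vm = 81.0 / (pi * 4.8 * 1.08) = 4.9736 m/s


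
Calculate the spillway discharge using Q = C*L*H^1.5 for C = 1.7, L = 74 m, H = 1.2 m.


Q = 1.7 * 74 * 1.2^1.5 = 165.3684 m^3/s


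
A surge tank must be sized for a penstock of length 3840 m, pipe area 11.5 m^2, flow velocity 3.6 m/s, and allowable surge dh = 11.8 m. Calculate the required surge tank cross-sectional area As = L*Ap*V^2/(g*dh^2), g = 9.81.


As = 3840 * 11.5 * 3.6^2 / (9.81 * 11.8^2) = 418.9875 m^2


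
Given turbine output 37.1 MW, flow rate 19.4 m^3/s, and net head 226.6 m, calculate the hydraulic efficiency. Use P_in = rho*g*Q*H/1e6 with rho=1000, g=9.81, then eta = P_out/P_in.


P_in = 1000 * 9.81 * 19.4 * 226.6 / 1e6 = 43.1252 MW
eta = 37.1 / 43.1252 = 0.8603


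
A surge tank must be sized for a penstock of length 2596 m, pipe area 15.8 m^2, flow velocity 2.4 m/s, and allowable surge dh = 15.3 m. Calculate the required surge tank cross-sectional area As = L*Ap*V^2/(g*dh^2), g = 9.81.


As = 2596 * 15.8 * 2.4^2 / (9.81 * 15.3^2) = 102.8803 m^2


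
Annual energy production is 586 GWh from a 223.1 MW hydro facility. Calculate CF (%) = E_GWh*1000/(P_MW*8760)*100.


CF = 586 * 1000 / (223.1 * 8760) * 100 = 29.9843 %


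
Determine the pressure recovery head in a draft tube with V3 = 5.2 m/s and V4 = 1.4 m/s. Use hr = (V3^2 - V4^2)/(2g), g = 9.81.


hr = (5.2^2 - 1.4^2) / (2*9.81) = 1.2783 m


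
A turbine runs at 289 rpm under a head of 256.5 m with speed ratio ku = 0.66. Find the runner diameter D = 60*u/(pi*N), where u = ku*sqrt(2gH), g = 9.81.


u = 0.66 * sqrt(2*9.81*256.5) = 46.8206 m/s
D = 60 * 46.8206 / (pi * 289) = 3.0941 m


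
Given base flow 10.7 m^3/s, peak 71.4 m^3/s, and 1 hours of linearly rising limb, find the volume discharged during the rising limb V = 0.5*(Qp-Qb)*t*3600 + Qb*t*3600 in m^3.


V = 0.5*(71.4 - 10.7)*1*3600 + 10.7*1*3600 = 147780.0000 m^3


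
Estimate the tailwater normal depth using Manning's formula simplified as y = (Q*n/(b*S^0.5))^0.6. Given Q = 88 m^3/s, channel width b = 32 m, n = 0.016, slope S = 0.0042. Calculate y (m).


y = (88 * 0.016 / (32 * 0.0042^0.5))^0.6 = 0.7927 m


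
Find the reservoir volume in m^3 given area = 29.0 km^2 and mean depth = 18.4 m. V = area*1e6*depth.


V = 29.0 * 1e6 * 18.4 = 5.3360e+08 m^3


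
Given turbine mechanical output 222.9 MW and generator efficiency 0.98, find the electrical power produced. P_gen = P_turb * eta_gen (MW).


P_gen = 222.9 * 0.98 = 218.4420 MW


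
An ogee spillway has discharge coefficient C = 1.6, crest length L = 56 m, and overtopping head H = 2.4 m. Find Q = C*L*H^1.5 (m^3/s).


Q = 1.6 * 56 * 2.4^1.5 = 333.1385 m^3/s


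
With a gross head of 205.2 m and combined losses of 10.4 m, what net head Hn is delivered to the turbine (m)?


Hn = 205.2 - 10.4 = 194.8000 m


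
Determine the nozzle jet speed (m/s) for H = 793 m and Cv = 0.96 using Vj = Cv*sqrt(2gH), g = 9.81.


Vj = 0.96 * sqrt(2*9.81*793) = 119.7450 m/s


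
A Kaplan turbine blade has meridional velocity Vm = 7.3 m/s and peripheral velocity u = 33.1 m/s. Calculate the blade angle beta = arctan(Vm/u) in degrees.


beta = arctan(7.3 / 33.1) = 12.4371 degrees


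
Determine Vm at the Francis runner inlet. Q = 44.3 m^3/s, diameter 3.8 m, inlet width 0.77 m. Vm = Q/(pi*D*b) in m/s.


Vm = 44.3 / (pi * 3.8 * 0.77) = 4.8193 m/s


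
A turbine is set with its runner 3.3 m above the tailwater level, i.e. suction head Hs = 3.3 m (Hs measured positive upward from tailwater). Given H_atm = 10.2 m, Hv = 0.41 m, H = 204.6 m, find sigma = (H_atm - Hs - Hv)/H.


sigma = (10.2 - 3.3 - 0.41) / 204.6 = 0.0317


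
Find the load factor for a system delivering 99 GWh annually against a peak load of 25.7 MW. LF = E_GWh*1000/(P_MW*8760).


LF = 99 * 1000 / (25.7 * 8760) = 0.4397


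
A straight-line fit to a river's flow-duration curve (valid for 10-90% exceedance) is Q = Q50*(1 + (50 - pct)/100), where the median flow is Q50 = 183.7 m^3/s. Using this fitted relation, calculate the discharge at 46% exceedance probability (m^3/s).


Q = 183.7 * (1 + (50 - 46)/100) = 191.0480 m^3/s


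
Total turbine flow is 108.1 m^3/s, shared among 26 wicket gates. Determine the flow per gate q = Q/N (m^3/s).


q = 108.1 / 26 = 4.1577 m^3/s


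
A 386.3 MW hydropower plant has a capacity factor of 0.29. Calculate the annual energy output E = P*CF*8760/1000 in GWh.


E = 386.3 * 0.29 * 8760 / 1000 = 981.3565 GWh


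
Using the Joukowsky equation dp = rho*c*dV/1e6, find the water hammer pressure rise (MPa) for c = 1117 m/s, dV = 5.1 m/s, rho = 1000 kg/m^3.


dp = 1000 * 1117 * 5.1 / 1e6 = 5.6967 MPa


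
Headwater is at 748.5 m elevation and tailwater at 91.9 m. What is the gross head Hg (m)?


Hg = 748.5 - 91.9 = 656.6000 m


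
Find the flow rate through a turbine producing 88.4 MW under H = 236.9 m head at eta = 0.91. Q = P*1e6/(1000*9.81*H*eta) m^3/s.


Q = 88.4 * 1e6 / (1000 * 9.81 * 236.9 * 0.91) = 41.8001 m^3/s


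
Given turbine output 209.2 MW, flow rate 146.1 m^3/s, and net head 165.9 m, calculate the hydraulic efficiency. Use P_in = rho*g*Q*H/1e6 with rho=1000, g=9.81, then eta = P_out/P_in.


P_in = 1000 * 9.81 * 146.1 * 165.9 / 1e6 = 237.7747 MW
eta = 209.2 / 237.7747 = 0.8798


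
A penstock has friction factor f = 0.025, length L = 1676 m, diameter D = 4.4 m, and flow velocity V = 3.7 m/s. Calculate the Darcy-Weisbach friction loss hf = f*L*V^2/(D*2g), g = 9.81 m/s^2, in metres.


hf = 0.025 * 1676 * 3.7^2 / (4.4 * 2 * 9.81) = 6.6446 m


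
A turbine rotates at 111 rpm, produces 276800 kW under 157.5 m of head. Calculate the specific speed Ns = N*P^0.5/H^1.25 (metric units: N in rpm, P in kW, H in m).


Ns = 111 * 276800^0.5 / 157.5^1.25 = 104.6659


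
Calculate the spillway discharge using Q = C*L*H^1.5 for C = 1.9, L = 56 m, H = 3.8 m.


Q = 1.9 * 56 * 3.8^1.5 = 788.1648 m^3/s


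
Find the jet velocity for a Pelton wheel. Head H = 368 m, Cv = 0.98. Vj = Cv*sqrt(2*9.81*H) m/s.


Vj = 0.98 * sqrt(2*9.81*368) = 83.2721 m/s


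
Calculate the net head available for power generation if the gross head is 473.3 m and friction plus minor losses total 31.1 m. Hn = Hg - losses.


Hn = 473.3 - 31.1 = 442.2000 m


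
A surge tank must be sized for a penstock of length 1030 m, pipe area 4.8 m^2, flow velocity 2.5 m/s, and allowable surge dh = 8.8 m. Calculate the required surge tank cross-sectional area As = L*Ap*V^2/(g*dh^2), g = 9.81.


As = 1030 * 4.8 * 2.5^2 / (9.81 * 8.8^2) = 40.6747 m^2


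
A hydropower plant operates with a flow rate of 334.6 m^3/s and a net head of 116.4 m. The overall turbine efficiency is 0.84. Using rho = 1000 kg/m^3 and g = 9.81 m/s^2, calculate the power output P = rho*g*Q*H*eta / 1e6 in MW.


P = 1000 * 9.81 * 334.6 * 116.4 * 0.84 / 1e6 = 320.9425 MW


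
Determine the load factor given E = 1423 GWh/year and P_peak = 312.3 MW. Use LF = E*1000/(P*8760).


LF = 1423 * 1000 / (312.3 * 8760) = 0.5202


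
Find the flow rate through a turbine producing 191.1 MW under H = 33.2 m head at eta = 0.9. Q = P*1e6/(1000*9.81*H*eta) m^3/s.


Q = 191.1 * 1e6 / (1000 * 9.81 * 33.2 * 0.9) = 651.9452 m^3/s


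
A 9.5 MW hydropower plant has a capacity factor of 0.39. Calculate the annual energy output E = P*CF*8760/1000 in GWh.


E = 9.5 * 0.39 * 8760 / 1000 = 32.4558 GWh


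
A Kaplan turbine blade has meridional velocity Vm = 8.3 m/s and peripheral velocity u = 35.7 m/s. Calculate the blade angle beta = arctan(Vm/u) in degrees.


beta = arctan(8.3 / 35.7) = 13.0884 degrees


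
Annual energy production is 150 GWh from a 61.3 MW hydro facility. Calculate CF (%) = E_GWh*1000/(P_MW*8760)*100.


CF = 150 * 1000 / (61.3 * 8760) * 100 = 27.9336 %


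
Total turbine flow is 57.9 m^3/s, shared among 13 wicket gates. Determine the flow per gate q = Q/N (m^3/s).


q = 57.9 / 13 = 4.4538 m^3/s


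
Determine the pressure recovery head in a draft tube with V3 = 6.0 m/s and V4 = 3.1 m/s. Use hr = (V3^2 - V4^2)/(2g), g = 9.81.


hr = (6.0^2 - 3.1^2) / (2*9.81) = 1.3451 m


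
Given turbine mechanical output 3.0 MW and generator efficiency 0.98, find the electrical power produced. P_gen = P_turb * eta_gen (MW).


P_gen = 3.0 * 0.98 = 2.9400 MW


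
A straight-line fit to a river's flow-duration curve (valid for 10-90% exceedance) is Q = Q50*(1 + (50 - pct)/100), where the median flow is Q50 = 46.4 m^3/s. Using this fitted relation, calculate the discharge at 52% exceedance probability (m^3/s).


Q = 46.4 * (1 + (50 - 52)/100) = 45.4720 m^3/s


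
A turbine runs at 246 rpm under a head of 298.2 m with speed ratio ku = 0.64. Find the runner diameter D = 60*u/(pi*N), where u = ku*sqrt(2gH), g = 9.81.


u = 0.64 * sqrt(2*9.81*298.2) = 48.9534 m/s
D = 60 * 48.9534 / (pi * 246) = 3.8006 m


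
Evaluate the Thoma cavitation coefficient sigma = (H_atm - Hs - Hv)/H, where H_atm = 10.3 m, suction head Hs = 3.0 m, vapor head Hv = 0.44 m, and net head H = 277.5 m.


sigma = (10.3 - 3.0 - 0.44) / 277.5 = 0.0247


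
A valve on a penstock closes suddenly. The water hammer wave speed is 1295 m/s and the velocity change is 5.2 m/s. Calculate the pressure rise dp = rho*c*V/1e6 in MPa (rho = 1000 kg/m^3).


dp = 1000 * 1295 * 5.2 / 1e6 = 6.7340 MPa
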